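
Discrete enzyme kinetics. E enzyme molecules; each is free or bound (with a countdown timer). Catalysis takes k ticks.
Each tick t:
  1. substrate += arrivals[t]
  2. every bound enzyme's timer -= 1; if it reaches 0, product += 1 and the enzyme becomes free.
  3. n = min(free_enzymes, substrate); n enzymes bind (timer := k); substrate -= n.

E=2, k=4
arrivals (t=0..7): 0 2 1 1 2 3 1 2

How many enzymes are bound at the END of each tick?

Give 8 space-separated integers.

Answer: 0 2 2 2 2 2 2 2

Derivation:
t=0: arr=0 -> substrate=0 bound=0 product=0
t=1: arr=2 -> substrate=0 bound=2 product=0
t=2: arr=1 -> substrate=1 bound=2 product=0
t=3: arr=1 -> substrate=2 bound=2 product=0
t=4: arr=2 -> substrate=4 bound=2 product=0
t=5: arr=3 -> substrate=5 bound=2 product=2
t=6: arr=1 -> substrate=6 bound=2 product=2
t=7: arr=2 -> substrate=8 bound=2 product=2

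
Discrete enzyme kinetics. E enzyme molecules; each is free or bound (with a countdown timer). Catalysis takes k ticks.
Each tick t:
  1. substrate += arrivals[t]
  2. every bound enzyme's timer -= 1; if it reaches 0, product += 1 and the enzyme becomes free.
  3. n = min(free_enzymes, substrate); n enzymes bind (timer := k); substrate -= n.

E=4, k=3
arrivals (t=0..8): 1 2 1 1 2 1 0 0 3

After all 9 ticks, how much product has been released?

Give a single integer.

Answer: 8

Derivation:
t=0: arr=1 -> substrate=0 bound=1 product=0
t=1: arr=2 -> substrate=0 bound=3 product=0
t=2: arr=1 -> substrate=0 bound=4 product=0
t=3: arr=1 -> substrate=0 bound=4 product=1
t=4: arr=2 -> substrate=0 bound=4 product=3
t=5: arr=1 -> substrate=0 bound=4 product=4
t=6: arr=0 -> substrate=0 bound=3 product=5
t=7: arr=0 -> substrate=0 bound=1 product=7
t=8: arr=3 -> substrate=0 bound=3 product=8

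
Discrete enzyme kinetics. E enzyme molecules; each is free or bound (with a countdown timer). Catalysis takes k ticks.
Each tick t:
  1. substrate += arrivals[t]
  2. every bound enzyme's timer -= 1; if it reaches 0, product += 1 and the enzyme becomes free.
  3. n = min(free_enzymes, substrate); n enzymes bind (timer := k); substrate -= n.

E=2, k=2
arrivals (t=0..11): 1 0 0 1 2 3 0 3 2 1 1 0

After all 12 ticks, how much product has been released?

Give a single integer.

Answer: 8

Derivation:
t=0: arr=1 -> substrate=0 bound=1 product=0
t=1: arr=0 -> substrate=0 bound=1 product=0
t=2: arr=0 -> substrate=0 bound=0 product=1
t=3: arr=1 -> substrate=0 bound=1 product=1
t=4: arr=2 -> substrate=1 bound=2 product=1
t=5: arr=3 -> substrate=3 bound=2 product=2
t=6: arr=0 -> substrate=2 bound=2 product=3
t=7: arr=3 -> substrate=4 bound=2 product=4
t=8: arr=2 -> substrate=5 bound=2 product=5
t=9: arr=1 -> substrate=5 bound=2 product=6
t=10: arr=1 -> substrate=5 bound=2 product=7
t=11: arr=0 -> substrate=4 bound=2 product=8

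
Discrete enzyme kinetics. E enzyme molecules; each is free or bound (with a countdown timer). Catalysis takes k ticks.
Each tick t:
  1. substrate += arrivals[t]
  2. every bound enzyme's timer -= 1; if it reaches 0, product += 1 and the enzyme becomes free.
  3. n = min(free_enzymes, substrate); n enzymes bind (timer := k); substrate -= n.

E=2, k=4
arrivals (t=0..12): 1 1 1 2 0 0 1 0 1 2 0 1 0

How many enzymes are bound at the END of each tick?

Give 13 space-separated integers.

Answer: 1 2 2 2 2 2 2 2 2 2 2 2 2

Derivation:
t=0: arr=1 -> substrate=0 bound=1 product=0
t=1: arr=1 -> substrate=0 bound=2 product=0
t=2: arr=1 -> substrate=1 bound=2 product=0
t=3: arr=2 -> substrate=3 bound=2 product=0
t=4: arr=0 -> substrate=2 bound=2 product=1
t=5: arr=0 -> substrate=1 bound=2 product=2
t=6: arr=1 -> substrate=2 bound=2 product=2
t=7: arr=0 -> substrate=2 bound=2 product=2
t=8: arr=1 -> substrate=2 bound=2 product=3
t=9: arr=2 -> substrate=3 bound=2 product=4
t=10: arr=0 -> substrate=3 bound=2 product=4
t=11: arr=1 -> substrate=4 bound=2 product=4
t=12: arr=0 -> substrate=3 bound=2 product=5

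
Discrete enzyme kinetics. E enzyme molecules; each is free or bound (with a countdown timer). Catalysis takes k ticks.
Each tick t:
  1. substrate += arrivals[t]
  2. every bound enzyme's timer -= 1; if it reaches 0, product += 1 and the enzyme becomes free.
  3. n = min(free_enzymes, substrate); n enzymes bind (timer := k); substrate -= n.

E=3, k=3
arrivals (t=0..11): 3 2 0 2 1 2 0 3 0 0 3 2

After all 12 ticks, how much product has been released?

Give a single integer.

Answer: 9

Derivation:
t=0: arr=3 -> substrate=0 bound=3 product=0
t=1: arr=2 -> substrate=2 bound=3 product=0
t=2: arr=0 -> substrate=2 bound=3 product=0
t=3: arr=2 -> substrate=1 bound=3 product=3
t=4: arr=1 -> substrate=2 bound=3 product=3
t=5: arr=2 -> substrate=4 bound=3 product=3
t=6: arr=0 -> substrate=1 bound=3 product=6
t=7: arr=3 -> substrate=4 bound=3 product=6
t=8: arr=0 -> substrate=4 bound=3 product=6
t=9: arr=0 -> substrate=1 bound=3 product=9
t=10: arr=3 -> substrate=4 bound=3 product=9
t=11: arr=2 -> substrate=6 bound=3 product=9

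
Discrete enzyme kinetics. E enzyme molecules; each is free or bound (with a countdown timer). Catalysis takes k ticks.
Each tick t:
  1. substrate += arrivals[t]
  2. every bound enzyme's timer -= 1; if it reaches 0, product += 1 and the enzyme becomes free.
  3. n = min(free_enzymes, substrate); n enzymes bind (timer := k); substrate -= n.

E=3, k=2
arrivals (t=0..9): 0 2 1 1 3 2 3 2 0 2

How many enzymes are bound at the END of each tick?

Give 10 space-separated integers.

Answer: 0 2 3 2 3 3 3 3 3 3

Derivation:
t=0: arr=0 -> substrate=0 bound=0 product=0
t=1: arr=2 -> substrate=0 bound=2 product=0
t=2: arr=1 -> substrate=0 bound=3 product=0
t=3: arr=1 -> substrate=0 bound=2 product=2
t=4: arr=3 -> substrate=1 bound=3 product=3
t=5: arr=2 -> substrate=2 bound=3 product=4
t=6: arr=3 -> substrate=3 bound=3 product=6
t=7: arr=2 -> substrate=4 bound=3 product=7
t=8: arr=0 -> substrate=2 bound=3 product=9
t=9: arr=2 -> substrate=3 bound=3 product=10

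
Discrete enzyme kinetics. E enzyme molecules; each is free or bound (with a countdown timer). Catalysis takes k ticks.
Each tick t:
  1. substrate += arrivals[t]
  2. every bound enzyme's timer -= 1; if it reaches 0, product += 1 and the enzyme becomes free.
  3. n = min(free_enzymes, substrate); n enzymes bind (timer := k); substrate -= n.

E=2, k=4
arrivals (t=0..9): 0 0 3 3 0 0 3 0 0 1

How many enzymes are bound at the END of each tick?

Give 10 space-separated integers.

t=0: arr=0 -> substrate=0 bound=0 product=0
t=1: arr=0 -> substrate=0 bound=0 product=0
t=2: arr=3 -> substrate=1 bound=2 product=0
t=3: arr=3 -> substrate=4 bound=2 product=0
t=4: arr=0 -> substrate=4 bound=2 product=0
t=5: arr=0 -> substrate=4 bound=2 product=0
t=6: arr=3 -> substrate=5 bound=2 product=2
t=7: arr=0 -> substrate=5 bound=2 product=2
t=8: arr=0 -> substrate=5 bound=2 product=2
t=9: arr=1 -> substrate=6 bound=2 product=2

Answer: 0 0 2 2 2 2 2 2 2 2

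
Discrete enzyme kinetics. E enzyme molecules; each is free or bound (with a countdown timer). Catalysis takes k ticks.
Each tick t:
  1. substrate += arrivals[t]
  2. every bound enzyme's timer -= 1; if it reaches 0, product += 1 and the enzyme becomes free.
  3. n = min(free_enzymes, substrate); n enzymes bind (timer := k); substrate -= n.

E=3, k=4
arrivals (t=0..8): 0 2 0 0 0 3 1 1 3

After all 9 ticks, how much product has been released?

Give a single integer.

Answer: 2

Derivation:
t=0: arr=0 -> substrate=0 bound=0 product=0
t=1: arr=2 -> substrate=0 bound=2 product=0
t=2: arr=0 -> substrate=0 bound=2 product=0
t=3: arr=0 -> substrate=0 bound=2 product=0
t=4: arr=0 -> substrate=0 bound=2 product=0
t=5: arr=3 -> substrate=0 bound=3 product=2
t=6: arr=1 -> substrate=1 bound=3 product=2
t=7: arr=1 -> substrate=2 bound=3 product=2
t=8: arr=3 -> substrate=5 bound=3 product=2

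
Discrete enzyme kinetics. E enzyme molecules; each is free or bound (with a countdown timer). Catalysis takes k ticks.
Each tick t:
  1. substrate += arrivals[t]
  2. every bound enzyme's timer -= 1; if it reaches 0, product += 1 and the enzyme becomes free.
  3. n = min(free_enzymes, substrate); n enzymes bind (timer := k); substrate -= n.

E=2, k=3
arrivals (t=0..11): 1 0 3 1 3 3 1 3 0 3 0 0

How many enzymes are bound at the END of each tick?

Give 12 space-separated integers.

t=0: arr=1 -> substrate=0 bound=1 product=0
t=1: arr=0 -> substrate=0 bound=1 product=0
t=2: arr=3 -> substrate=2 bound=2 product=0
t=3: arr=1 -> substrate=2 bound=2 product=1
t=4: arr=3 -> substrate=5 bound=2 product=1
t=5: arr=3 -> substrate=7 bound=2 product=2
t=6: arr=1 -> substrate=7 bound=2 product=3
t=7: arr=3 -> substrate=10 bound=2 product=3
t=8: arr=0 -> substrate=9 bound=2 product=4
t=9: arr=3 -> substrate=11 bound=2 product=5
t=10: arr=0 -> substrate=11 bound=2 product=5
t=11: arr=0 -> substrate=10 bound=2 product=6

Answer: 1 1 2 2 2 2 2 2 2 2 2 2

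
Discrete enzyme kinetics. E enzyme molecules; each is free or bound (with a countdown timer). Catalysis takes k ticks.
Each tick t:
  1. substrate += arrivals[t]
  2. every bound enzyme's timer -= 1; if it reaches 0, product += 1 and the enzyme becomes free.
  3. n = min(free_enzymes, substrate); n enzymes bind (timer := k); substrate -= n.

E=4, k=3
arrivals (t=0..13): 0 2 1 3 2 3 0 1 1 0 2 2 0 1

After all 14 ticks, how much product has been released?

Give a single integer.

Answer: 14

Derivation:
t=0: arr=0 -> substrate=0 bound=0 product=0
t=1: arr=2 -> substrate=0 bound=2 product=0
t=2: arr=1 -> substrate=0 bound=3 product=0
t=3: arr=3 -> substrate=2 bound=4 product=0
t=4: arr=2 -> substrate=2 bound=4 product=2
t=5: arr=3 -> substrate=4 bound=4 product=3
t=6: arr=0 -> substrate=3 bound=4 product=4
t=7: arr=1 -> substrate=2 bound=4 product=6
t=8: arr=1 -> substrate=2 bound=4 product=7
t=9: arr=0 -> substrate=1 bound=4 product=8
t=10: arr=2 -> substrate=1 bound=4 product=10
t=11: arr=2 -> substrate=2 bound=4 product=11
t=12: arr=0 -> substrate=1 bound=4 product=12
t=13: arr=1 -> substrate=0 bound=4 product=14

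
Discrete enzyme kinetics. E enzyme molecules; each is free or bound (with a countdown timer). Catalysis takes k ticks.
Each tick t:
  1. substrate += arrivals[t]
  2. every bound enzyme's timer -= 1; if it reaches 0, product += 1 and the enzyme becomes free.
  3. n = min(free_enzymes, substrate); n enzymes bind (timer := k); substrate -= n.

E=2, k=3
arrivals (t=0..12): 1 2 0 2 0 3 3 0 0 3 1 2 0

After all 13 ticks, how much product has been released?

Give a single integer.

t=0: arr=1 -> substrate=0 bound=1 product=0
t=1: arr=2 -> substrate=1 bound=2 product=0
t=2: arr=0 -> substrate=1 bound=2 product=0
t=3: arr=2 -> substrate=2 bound=2 product=1
t=4: arr=0 -> substrate=1 bound=2 product=2
t=5: arr=3 -> substrate=4 bound=2 product=2
t=6: arr=3 -> substrate=6 bound=2 product=3
t=7: arr=0 -> substrate=5 bound=2 product=4
t=8: arr=0 -> substrate=5 bound=2 product=4
t=9: arr=3 -> substrate=7 bound=2 product=5
t=10: arr=1 -> substrate=7 bound=2 product=6
t=11: arr=2 -> substrate=9 bound=2 product=6
t=12: arr=0 -> substrate=8 bound=2 product=7

Answer: 7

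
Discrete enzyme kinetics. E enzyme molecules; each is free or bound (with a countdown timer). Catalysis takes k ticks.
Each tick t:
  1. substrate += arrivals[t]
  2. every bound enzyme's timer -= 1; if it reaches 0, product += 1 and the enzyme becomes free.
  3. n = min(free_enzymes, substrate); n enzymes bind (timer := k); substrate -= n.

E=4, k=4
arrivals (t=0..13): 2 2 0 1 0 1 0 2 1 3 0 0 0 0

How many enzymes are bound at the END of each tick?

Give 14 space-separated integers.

Answer: 2 4 4 4 3 2 2 4 4 4 4 4 3 2

Derivation:
t=0: arr=2 -> substrate=0 bound=2 product=0
t=1: arr=2 -> substrate=0 bound=4 product=0
t=2: arr=0 -> substrate=0 bound=4 product=0
t=3: arr=1 -> substrate=1 bound=4 product=0
t=4: arr=0 -> substrate=0 bound=3 product=2
t=5: arr=1 -> substrate=0 bound=2 product=4
t=6: arr=0 -> substrate=0 bound=2 product=4
t=7: arr=2 -> substrate=0 bound=4 product=4
t=8: arr=1 -> substrate=0 bound=4 product=5
t=9: arr=3 -> substrate=2 bound=4 product=6
t=10: arr=0 -> substrate=2 bound=4 product=6
t=11: arr=0 -> substrate=0 bound=4 product=8
t=12: arr=0 -> substrate=0 bound=3 product=9
t=13: arr=0 -> substrate=0 bound=2 product=10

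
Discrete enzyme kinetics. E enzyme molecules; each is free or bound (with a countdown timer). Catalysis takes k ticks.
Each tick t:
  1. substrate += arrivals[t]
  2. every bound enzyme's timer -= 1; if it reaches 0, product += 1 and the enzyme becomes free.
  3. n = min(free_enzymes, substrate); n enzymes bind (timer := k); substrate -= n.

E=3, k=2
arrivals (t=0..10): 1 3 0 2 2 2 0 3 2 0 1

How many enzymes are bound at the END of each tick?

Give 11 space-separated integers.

t=0: arr=1 -> substrate=0 bound=1 product=0
t=1: arr=3 -> substrate=1 bound=3 product=0
t=2: arr=0 -> substrate=0 bound=3 product=1
t=3: arr=2 -> substrate=0 bound=3 product=3
t=4: arr=2 -> substrate=1 bound=3 product=4
t=5: arr=2 -> substrate=1 bound=3 product=6
t=6: arr=0 -> substrate=0 bound=3 product=7
t=7: arr=3 -> substrate=1 bound=3 product=9
t=8: arr=2 -> substrate=2 bound=3 product=10
t=9: arr=0 -> substrate=0 bound=3 product=12
t=10: arr=1 -> substrate=0 bound=3 product=13

Answer: 1 3 3 3 3 3 3 3 3 3 3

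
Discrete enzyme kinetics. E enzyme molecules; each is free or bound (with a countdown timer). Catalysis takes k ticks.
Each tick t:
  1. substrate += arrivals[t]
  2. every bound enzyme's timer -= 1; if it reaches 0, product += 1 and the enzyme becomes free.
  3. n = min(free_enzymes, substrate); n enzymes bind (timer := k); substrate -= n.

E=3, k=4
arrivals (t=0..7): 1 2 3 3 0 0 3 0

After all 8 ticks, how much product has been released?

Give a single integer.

t=0: arr=1 -> substrate=0 bound=1 product=0
t=1: arr=2 -> substrate=0 bound=3 product=0
t=2: arr=3 -> substrate=3 bound=3 product=0
t=3: arr=3 -> substrate=6 bound=3 product=0
t=4: arr=0 -> substrate=5 bound=3 product=1
t=5: arr=0 -> substrate=3 bound=3 product=3
t=6: arr=3 -> substrate=6 bound=3 product=3
t=7: arr=0 -> substrate=6 bound=3 product=3

Answer: 3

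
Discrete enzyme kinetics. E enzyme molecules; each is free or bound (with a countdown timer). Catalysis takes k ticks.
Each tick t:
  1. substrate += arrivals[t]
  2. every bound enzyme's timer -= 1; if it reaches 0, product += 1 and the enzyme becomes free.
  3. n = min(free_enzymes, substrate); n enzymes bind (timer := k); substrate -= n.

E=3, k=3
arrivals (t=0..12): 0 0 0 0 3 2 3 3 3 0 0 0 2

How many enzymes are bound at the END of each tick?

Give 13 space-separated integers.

Answer: 0 0 0 0 3 3 3 3 3 3 3 3 3

Derivation:
t=0: arr=0 -> substrate=0 bound=0 product=0
t=1: arr=0 -> substrate=0 bound=0 product=0
t=2: arr=0 -> substrate=0 bound=0 product=0
t=3: arr=0 -> substrate=0 bound=0 product=0
t=4: arr=3 -> substrate=0 bound=3 product=0
t=5: arr=2 -> substrate=2 bound=3 product=0
t=6: arr=3 -> substrate=5 bound=3 product=0
t=7: arr=3 -> substrate=5 bound=3 product=3
t=8: arr=3 -> substrate=8 bound=3 product=3
t=9: arr=0 -> substrate=8 bound=3 product=3
t=10: arr=0 -> substrate=5 bound=3 product=6
t=11: arr=0 -> substrate=5 bound=3 product=6
t=12: arr=2 -> substrate=7 bound=3 product=6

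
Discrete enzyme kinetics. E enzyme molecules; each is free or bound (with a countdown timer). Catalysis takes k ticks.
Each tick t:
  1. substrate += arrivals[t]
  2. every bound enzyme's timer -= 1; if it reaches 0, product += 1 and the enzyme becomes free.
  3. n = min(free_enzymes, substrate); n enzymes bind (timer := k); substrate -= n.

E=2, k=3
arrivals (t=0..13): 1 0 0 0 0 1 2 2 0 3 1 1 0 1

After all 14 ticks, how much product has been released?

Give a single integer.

t=0: arr=1 -> substrate=0 bound=1 product=0
t=1: arr=0 -> substrate=0 bound=1 product=0
t=2: arr=0 -> substrate=0 bound=1 product=0
t=3: arr=0 -> substrate=0 bound=0 product=1
t=4: arr=0 -> substrate=0 bound=0 product=1
t=5: arr=1 -> substrate=0 bound=1 product=1
t=6: arr=2 -> substrate=1 bound=2 product=1
t=7: arr=2 -> substrate=3 bound=2 product=1
t=8: arr=0 -> substrate=2 bound=2 product=2
t=9: arr=3 -> substrate=4 bound=2 product=3
t=10: arr=1 -> substrate=5 bound=2 product=3
t=11: arr=1 -> substrate=5 bound=2 product=4
t=12: arr=0 -> substrate=4 bound=2 product=5
t=13: arr=1 -> substrate=5 bound=2 product=5

Answer: 5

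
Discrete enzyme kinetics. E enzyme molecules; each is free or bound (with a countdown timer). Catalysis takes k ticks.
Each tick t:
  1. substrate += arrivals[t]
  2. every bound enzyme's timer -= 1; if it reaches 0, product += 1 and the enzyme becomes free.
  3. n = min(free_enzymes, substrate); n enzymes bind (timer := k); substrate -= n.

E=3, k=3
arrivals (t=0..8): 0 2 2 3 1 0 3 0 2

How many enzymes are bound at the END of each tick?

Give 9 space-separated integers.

Answer: 0 2 3 3 3 3 3 3 3

Derivation:
t=0: arr=0 -> substrate=0 bound=0 product=0
t=1: arr=2 -> substrate=0 bound=2 product=0
t=2: arr=2 -> substrate=1 bound=3 product=0
t=3: arr=3 -> substrate=4 bound=3 product=0
t=4: arr=1 -> substrate=3 bound=3 product=2
t=5: arr=0 -> substrate=2 bound=3 product=3
t=6: arr=3 -> substrate=5 bound=3 product=3
t=7: arr=0 -> substrate=3 bound=3 product=5
t=8: arr=2 -> substrate=4 bound=3 product=6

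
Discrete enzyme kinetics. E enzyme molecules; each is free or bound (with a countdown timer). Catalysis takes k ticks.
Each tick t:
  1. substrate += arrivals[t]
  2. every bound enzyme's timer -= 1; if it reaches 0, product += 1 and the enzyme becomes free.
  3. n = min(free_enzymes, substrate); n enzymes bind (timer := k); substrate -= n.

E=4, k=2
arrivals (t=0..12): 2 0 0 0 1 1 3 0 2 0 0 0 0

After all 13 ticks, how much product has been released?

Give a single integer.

t=0: arr=2 -> substrate=0 bound=2 product=0
t=1: arr=0 -> substrate=0 bound=2 product=0
t=2: arr=0 -> substrate=0 bound=0 product=2
t=3: arr=0 -> substrate=0 bound=0 product=2
t=4: arr=1 -> substrate=0 bound=1 product=2
t=5: arr=1 -> substrate=0 bound=2 product=2
t=6: arr=3 -> substrate=0 bound=4 product=3
t=7: arr=0 -> substrate=0 bound=3 product=4
t=8: arr=2 -> substrate=0 bound=2 product=7
t=9: arr=0 -> substrate=0 bound=2 product=7
t=10: arr=0 -> substrate=0 bound=0 product=9
t=11: arr=0 -> substrate=0 bound=0 product=9
t=12: arr=0 -> substrate=0 bound=0 product=9

Answer: 9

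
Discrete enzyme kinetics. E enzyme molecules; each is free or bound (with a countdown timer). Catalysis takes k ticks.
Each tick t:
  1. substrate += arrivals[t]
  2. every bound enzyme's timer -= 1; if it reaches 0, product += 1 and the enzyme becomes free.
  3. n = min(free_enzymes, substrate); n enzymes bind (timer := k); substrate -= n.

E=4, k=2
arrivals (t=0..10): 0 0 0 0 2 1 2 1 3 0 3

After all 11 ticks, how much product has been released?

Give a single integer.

t=0: arr=0 -> substrate=0 bound=0 product=0
t=1: arr=0 -> substrate=0 bound=0 product=0
t=2: arr=0 -> substrate=0 bound=0 product=0
t=3: arr=0 -> substrate=0 bound=0 product=0
t=4: arr=2 -> substrate=0 bound=2 product=0
t=5: arr=1 -> substrate=0 bound=3 product=0
t=6: arr=2 -> substrate=0 bound=3 product=2
t=7: arr=1 -> substrate=0 bound=3 product=3
t=8: arr=3 -> substrate=0 bound=4 product=5
t=9: arr=0 -> substrate=0 bound=3 product=6
t=10: arr=3 -> substrate=0 bound=3 product=9

Answer: 9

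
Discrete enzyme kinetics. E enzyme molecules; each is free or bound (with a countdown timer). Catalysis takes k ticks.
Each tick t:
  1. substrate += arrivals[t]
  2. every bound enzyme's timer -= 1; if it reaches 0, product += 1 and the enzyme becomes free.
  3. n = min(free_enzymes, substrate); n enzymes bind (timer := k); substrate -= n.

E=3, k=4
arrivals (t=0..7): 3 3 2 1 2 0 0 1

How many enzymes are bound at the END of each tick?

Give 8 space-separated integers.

t=0: arr=3 -> substrate=0 bound=3 product=0
t=1: arr=3 -> substrate=3 bound=3 product=0
t=2: arr=2 -> substrate=5 bound=3 product=0
t=3: arr=1 -> substrate=6 bound=3 product=0
t=4: arr=2 -> substrate=5 bound=3 product=3
t=5: arr=0 -> substrate=5 bound=3 product=3
t=6: arr=0 -> substrate=5 bound=3 product=3
t=7: arr=1 -> substrate=6 bound=3 product=3

Answer: 3 3 3 3 3 3 3 3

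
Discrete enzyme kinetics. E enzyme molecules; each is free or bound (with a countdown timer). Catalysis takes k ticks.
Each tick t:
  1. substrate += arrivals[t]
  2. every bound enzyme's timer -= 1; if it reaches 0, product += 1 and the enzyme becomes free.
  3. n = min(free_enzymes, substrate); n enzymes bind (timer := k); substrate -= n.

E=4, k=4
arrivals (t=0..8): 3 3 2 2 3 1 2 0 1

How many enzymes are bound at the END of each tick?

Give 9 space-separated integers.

Answer: 3 4 4 4 4 4 4 4 4

Derivation:
t=0: arr=3 -> substrate=0 bound=3 product=0
t=1: arr=3 -> substrate=2 bound=4 product=0
t=2: arr=2 -> substrate=4 bound=4 product=0
t=3: arr=2 -> substrate=6 bound=4 product=0
t=4: arr=3 -> substrate=6 bound=4 product=3
t=5: arr=1 -> substrate=6 bound=4 product=4
t=6: arr=2 -> substrate=8 bound=4 product=4
t=7: arr=0 -> substrate=8 bound=4 product=4
t=8: arr=1 -> substrate=6 bound=4 product=7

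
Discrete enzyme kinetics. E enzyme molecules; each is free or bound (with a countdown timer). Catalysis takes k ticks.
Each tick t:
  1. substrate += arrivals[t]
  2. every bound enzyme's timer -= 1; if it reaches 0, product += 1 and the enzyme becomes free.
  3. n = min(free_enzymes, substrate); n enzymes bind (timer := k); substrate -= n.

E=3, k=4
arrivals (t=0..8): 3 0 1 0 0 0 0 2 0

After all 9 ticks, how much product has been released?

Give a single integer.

t=0: arr=3 -> substrate=0 bound=3 product=0
t=1: arr=0 -> substrate=0 bound=3 product=0
t=2: arr=1 -> substrate=1 bound=3 product=0
t=3: arr=0 -> substrate=1 bound=3 product=0
t=4: arr=0 -> substrate=0 bound=1 product=3
t=5: arr=0 -> substrate=0 bound=1 product=3
t=6: arr=0 -> substrate=0 bound=1 product=3
t=7: arr=2 -> substrate=0 bound=3 product=3
t=8: arr=0 -> substrate=0 bound=2 product=4

Answer: 4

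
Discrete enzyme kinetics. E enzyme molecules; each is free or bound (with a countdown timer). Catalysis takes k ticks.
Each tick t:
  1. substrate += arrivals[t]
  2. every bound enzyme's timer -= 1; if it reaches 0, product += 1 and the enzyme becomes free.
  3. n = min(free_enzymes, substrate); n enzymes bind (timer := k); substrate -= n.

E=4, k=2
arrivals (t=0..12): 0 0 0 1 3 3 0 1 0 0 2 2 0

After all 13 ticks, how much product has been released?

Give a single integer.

t=0: arr=0 -> substrate=0 bound=0 product=0
t=1: arr=0 -> substrate=0 bound=0 product=0
t=2: arr=0 -> substrate=0 bound=0 product=0
t=3: arr=1 -> substrate=0 bound=1 product=0
t=4: arr=3 -> substrate=0 bound=4 product=0
t=5: arr=3 -> substrate=2 bound=4 product=1
t=6: arr=0 -> substrate=0 bound=3 product=4
t=7: arr=1 -> substrate=0 bound=3 product=5
t=8: arr=0 -> substrate=0 bound=1 product=7
t=9: arr=0 -> substrate=0 bound=0 product=8
t=10: arr=2 -> substrate=0 bound=2 product=8
t=11: arr=2 -> substrate=0 bound=4 product=8
t=12: arr=0 -> substrate=0 bound=2 product=10

Answer: 10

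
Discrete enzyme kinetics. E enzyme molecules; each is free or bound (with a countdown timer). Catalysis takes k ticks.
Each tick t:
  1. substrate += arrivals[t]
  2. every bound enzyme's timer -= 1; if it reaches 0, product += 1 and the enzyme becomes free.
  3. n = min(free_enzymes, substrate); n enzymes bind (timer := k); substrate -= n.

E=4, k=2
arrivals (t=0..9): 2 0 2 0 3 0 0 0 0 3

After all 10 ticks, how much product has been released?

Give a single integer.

Answer: 7

Derivation:
t=0: arr=2 -> substrate=0 bound=2 product=0
t=1: arr=0 -> substrate=0 bound=2 product=0
t=2: arr=2 -> substrate=0 bound=2 product=2
t=3: arr=0 -> substrate=0 bound=2 product=2
t=4: arr=3 -> substrate=0 bound=3 product=4
t=5: arr=0 -> substrate=0 bound=3 product=4
t=6: arr=0 -> substrate=0 bound=0 product=7
t=7: arr=0 -> substrate=0 bound=0 product=7
t=8: arr=0 -> substrate=0 bound=0 product=7
t=9: arr=3 -> substrate=0 bound=3 product=7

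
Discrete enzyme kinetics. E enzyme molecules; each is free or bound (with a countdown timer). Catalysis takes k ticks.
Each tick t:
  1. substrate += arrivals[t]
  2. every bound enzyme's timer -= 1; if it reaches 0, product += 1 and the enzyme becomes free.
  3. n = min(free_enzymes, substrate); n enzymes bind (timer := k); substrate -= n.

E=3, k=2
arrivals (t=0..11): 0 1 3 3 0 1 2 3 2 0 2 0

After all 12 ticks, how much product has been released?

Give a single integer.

Answer: 13

Derivation:
t=0: arr=0 -> substrate=0 bound=0 product=0
t=1: arr=1 -> substrate=0 bound=1 product=0
t=2: arr=3 -> substrate=1 bound=3 product=0
t=3: arr=3 -> substrate=3 bound=3 product=1
t=4: arr=0 -> substrate=1 bound=3 product=3
t=5: arr=1 -> substrate=1 bound=3 product=4
t=6: arr=2 -> substrate=1 bound=3 product=6
t=7: arr=3 -> substrate=3 bound=3 product=7
t=8: arr=2 -> substrate=3 bound=3 product=9
t=9: arr=0 -> substrate=2 bound=3 product=10
t=10: arr=2 -> substrate=2 bound=3 product=12
t=11: arr=0 -> substrate=1 bound=3 product=13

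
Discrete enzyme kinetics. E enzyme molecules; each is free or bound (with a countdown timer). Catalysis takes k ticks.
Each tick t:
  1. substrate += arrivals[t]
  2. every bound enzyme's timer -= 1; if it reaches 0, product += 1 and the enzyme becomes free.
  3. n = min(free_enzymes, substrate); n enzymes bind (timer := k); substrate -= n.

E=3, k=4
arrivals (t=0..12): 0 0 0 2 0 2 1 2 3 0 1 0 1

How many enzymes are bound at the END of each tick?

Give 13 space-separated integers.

Answer: 0 0 0 2 2 3 3 3 3 3 3 3 3

Derivation:
t=0: arr=0 -> substrate=0 bound=0 product=0
t=1: arr=0 -> substrate=0 bound=0 product=0
t=2: arr=0 -> substrate=0 bound=0 product=0
t=3: arr=2 -> substrate=0 bound=2 product=0
t=4: arr=0 -> substrate=0 bound=2 product=0
t=5: arr=2 -> substrate=1 bound=3 product=0
t=6: arr=1 -> substrate=2 bound=3 product=0
t=7: arr=2 -> substrate=2 bound=3 product=2
t=8: arr=3 -> substrate=5 bound=3 product=2
t=9: arr=0 -> substrate=4 bound=3 product=3
t=10: arr=1 -> substrate=5 bound=3 product=3
t=11: arr=0 -> substrate=3 bound=3 product=5
t=12: arr=1 -> substrate=4 bound=3 product=5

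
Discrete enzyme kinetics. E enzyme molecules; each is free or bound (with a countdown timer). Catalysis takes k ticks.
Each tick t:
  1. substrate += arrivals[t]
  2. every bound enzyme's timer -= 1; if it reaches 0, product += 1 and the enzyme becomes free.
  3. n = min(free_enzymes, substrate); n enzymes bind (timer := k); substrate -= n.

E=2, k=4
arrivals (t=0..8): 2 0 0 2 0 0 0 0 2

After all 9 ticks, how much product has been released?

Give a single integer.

Answer: 4

Derivation:
t=0: arr=2 -> substrate=0 bound=2 product=0
t=1: arr=0 -> substrate=0 bound=2 product=0
t=2: arr=0 -> substrate=0 bound=2 product=0
t=3: arr=2 -> substrate=2 bound=2 product=0
t=4: arr=0 -> substrate=0 bound=2 product=2
t=5: arr=0 -> substrate=0 bound=2 product=2
t=6: arr=0 -> substrate=0 bound=2 product=2
t=7: arr=0 -> substrate=0 bound=2 product=2
t=8: arr=2 -> substrate=0 bound=2 product=4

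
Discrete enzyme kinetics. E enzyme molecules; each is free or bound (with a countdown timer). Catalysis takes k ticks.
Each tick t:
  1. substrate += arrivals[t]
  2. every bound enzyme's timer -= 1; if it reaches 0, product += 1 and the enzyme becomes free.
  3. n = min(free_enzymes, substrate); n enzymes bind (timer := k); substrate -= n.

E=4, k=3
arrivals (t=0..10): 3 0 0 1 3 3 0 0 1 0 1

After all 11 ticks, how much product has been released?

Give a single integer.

Answer: 10

Derivation:
t=0: arr=3 -> substrate=0 bound=3 product=0
t=1: arr=0 -> substrate=0 bound=3 product=0
t=2: arr=0 -> substrate=0 bound=3 product=0
t=3: arr=1 -> substrate=0 bound=1 product=3
t=4: arr=3 -> substrate=0 bound=4 product=3
t=5: arr=3 -> substrate=3 bound=4 product=3
t=6: arr=0 -> substrate=2 bound=4 product=4
t=7: arr=0 -> substrate=0 bound=3 product=7
t=8: arr=1 -> substrate=0 bound=4 product=7
t=9: arr=0 -> substrate=0 bound=3 product=8
t=10: arr=1 -> substrate=0 bound=2 product=10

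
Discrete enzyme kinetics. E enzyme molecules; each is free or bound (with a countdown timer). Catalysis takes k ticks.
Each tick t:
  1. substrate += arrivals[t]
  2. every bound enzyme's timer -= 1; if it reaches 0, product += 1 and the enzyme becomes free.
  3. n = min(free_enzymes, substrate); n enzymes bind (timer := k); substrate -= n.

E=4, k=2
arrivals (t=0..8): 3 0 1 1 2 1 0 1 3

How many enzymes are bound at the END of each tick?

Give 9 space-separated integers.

t=0: arr=3 -> substrate=0 bound=3 product=0
t=1: arr=0 -> substrate=0 bound=3 product=0
t=2: arr=1 -> substrate=0 bound=1 product=3
t=3: arr=1 -> substrate=0 bound=2 product=3
t=4: arr=2 -> substrate=0 bound=3 product=4
t=5: arr=1 -> substrate=0 bound=3 product=5
t=6: arr=0 -> substrate=0 bound=1 product=7
t=7: arr=1 -> substrate=0 bound=1 product=8
t=8: arr=3 -> substrate=0 bound=4 product=8

Answer: 3 3 1 2 3 3 1 1 4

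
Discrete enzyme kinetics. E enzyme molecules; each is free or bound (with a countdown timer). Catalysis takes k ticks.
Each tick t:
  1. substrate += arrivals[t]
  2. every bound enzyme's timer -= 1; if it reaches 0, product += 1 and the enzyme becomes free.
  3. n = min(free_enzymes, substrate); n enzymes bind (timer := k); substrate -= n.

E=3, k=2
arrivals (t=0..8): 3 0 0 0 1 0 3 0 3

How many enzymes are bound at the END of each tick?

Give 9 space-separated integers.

Answer: 3 3 0 0 1 1 3 3 3

Derivation:
t=0: arr=3 -> substrate=0 bound=3 product=0
t=1: arr=0 -> substrate=0 bound=3 product=0
t=2: arr=0 -> substrate=0 bound=0 product=3
t=3: arr=0 -> substrate=0 bound=0 product=3
t=4: arr=1 -> substrate=0 bound=1 product=3
t=5: arr=0 -> substrate=0 bound=1 product=3
t=6: arr=3 -> substrate=0 bound=3 product=4
t=7: arr=0 -> substrate=0 bound=3 product=4
t=8: arr=3 -> substrate=0 bound=3 product=7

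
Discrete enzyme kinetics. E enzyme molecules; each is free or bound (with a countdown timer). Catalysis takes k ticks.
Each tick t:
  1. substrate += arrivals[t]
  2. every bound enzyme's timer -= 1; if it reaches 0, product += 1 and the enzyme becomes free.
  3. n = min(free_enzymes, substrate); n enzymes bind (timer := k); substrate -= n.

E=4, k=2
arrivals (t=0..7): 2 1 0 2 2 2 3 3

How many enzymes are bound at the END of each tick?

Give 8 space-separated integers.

Answer: 2 3 1 2 4 4 4 4

Derivation:
t=0: arr=2 -> substrate=0 bound=2 product=0
t=1: arr=1 -> substrate=0 bound=3 product=0
t=2: arr=0 -> substrate=0 bound=1 product=2
t=3: arr=2 -> substrate=0 bound=2 product=3
t=4: arr=2 -> substrate=0 bound=4 product=3
t=5: arr=2 -> substrate=0 bound=4 product=5
t=6: arr=3 -> substrate=1 bound=4 product=7
t=7: arr=3 -> substrate=2 bound=4 product=9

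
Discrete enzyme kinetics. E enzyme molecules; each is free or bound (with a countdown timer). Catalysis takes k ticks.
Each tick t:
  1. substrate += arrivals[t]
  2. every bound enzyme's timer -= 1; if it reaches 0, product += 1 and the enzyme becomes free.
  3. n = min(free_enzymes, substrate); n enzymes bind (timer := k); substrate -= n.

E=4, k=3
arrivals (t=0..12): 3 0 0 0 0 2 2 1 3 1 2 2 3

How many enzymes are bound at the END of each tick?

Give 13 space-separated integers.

t=0: arr=3 -> substrate=0 bound=3 product=0
t=1: arr=0 -> substrate=0 bound=3 product=0
t=2: arr=0 -> substrate=0 bound=3 product=0
t=3: arr=0 -> substrate=0 bound=0 product=3
t=4: arr=0 -> substrate=0 bound=0 product=3
t=5: arr=2 -> substrate=0 bound=2 product=3
t=6: arr=2 -> substrate=0 bound=4 product=3
t=7: arr=1 -> substrate=1 bound=4 product=3
t=8: arr=3 -> substrate=2 bound=4 product=5
t=9: arr=1 -> substrate=1 bound=4 product=7
t=10: arr=2 -> substrate=3 bound=4 product=7
t=11: arr=2 -> substrate=3 bound=4 product=9
t=12: arr=3 -> substrate=4 bound=4 product=11

Answer: 3 3 3 0 0 2 4 4 4 4 4 4 4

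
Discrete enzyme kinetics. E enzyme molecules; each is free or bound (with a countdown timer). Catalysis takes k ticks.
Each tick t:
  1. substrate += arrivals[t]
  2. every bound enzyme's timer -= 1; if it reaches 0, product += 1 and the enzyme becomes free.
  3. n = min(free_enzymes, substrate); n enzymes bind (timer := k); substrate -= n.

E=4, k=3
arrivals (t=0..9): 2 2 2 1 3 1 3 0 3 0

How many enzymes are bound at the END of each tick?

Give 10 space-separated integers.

t=0: arr=2 -> substrate=0 bound=2 product=0
t=1: arr=2 -> substrate=0 bound=4 product=0
t=2: arr=2 -> substrate=2 bound=4 product=0
t=3: arr=1 -> substrate=1 bound=4 product=2
t=4: arr=3 -> substrate=2 bound=4 product=4
t=5: arr=1 -> substrate=3 bound=4 product=4
t=6: arr=3 -> substrate=4 bound=4 product=6
t=7: arr=0 -> substrate=2 bound=4 product=8
t=8: arr=3 -> substrate=5 bound=4 product=8
t=9: arr=0 -> substrate=3 bound=4 product=10

Answer: 2 4 4 4 4 4 4 4 4 4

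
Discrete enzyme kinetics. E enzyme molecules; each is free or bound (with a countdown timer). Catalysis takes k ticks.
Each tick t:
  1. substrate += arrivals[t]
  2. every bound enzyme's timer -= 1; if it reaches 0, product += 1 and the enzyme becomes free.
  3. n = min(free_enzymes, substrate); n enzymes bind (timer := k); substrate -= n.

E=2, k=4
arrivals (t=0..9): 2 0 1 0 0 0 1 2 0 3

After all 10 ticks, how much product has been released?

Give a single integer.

Answer: 3

Derivation:
t=0: arr=2 -> substrate=0 bound=2 product=0
t=1: arr=0 -> substrate=0 bound=2 product=0
t=2: arr=1 -> substrate=1 bound=2 product=0
t=3: arr=0 -> substrate=1 bound=2 product=0
t=4: arr=0 -> substrate=0 bound=1 product=2
t=5: arr=0 -> substrate=0 bound=1 product=2
t=6: arr=1 -> substrate=0 bound=2 product=2
t=7: arr=2 -> substrate=2 bound=2 product=2
t=8: arr=0 -> substrate=1 bound=2 product=3
t=9: arr=3 -> substrate=4 bound=2 product=3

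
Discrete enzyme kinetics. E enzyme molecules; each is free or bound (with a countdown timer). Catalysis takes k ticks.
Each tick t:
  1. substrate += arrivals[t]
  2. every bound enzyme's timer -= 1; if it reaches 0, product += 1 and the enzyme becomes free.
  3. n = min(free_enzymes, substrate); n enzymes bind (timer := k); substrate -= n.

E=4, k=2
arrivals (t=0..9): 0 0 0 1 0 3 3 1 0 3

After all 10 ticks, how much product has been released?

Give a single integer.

t=0: arr=0 -> substrate=0 bound=0 product=0
t=1: arr=0 -> substrate=0 bound=0 product=0
t=2: arr=0 -> substrate=0 bound=0 product=0
t=3: arr=1 -> substrate=0 bound=1 product=0
t=4: arr=0 -> substrate=0 bound=1 product=0
t=5: arr=3 -> substrate=0 bound=3 product=1
t=6: arr=3 -> substrate=2 bound=4 product=1
t=7: arr=1 -> substrate=0 bound=4 product=4
t=8: arr=0 -> substrate=0 bound=3 product=5
t=9: arr=3 -> substrate=0 bound=3 product=8

Answer: 8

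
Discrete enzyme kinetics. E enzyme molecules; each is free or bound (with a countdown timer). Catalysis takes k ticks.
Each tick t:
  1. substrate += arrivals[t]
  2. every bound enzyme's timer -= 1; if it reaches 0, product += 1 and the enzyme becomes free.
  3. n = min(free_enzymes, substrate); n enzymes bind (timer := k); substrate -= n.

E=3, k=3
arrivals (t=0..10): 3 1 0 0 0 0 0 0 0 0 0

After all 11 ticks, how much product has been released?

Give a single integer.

t=0: arr=3 -> substrate=0 bound=3 product=0
t=1: arr=1 -> substrate=1 bound=3 product=0
t=2: arr=0 -> substrate=1 bound=3 product=0
t=3: arr=0 -> substrate=0 bound=1 product=3
t=4: arr=0 -> substrate=0 bound=1 product=3
t=5: arr=0 -> substrate=0 bound=1 product=3
t=6: arr=0 -> substrate=0 bound=0 product=4
t=7: arr=0 -> substrate=0 bound=0 product=4
t=8: arr=0 -> substrate=0 bound=0 product=4
t=9: arr=0 -> substrate=0 bound=0 product=4
t=10: arr=0 -> substrate=0 bound=0 product=4

Answer: 4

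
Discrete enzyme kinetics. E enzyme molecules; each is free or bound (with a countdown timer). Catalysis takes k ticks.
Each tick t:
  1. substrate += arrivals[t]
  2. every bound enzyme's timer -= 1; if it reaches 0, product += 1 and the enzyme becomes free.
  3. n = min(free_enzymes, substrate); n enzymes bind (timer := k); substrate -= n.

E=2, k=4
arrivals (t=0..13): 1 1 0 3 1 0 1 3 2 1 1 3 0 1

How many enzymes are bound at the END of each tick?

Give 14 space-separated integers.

Answer: 1 2 2 2 2 2 2 2 2 2 2 2 2 2

Derivation:
t=0: arr=1 -> substrate=0 bound=1 product=0
t=1: arr=1 -> substrate=0 bound=2 product=0
t=2: arr=0 -> substrate=0 bound=2 product=0
t=3: arr=3 -> substrate=3 bound=2 product=0
t=4: arr=1 -> substrate=3 bound=2 product=1
t=5: arr=0 -> substrate=2 bound=2 product=2
t=6: arr=1 -> substrate=3 bound=2 product=2
t=7: arr=3 -> substrate=6 bound=2 product=2
t=8: arr=2 -> substrate=7 bound=2 product=3
t=9: arr=1 -> substrate=7 bound=2 product=4
t=10: arr=1 -> substrate=8 bound=2 product=4
t=11: arr=3 -> substrate=11 bound=2 product=4
t=12: arr=0 -> substrate=10 bound=2 product=5
t=13: arr=1 -> substrate=10 bound=2 product=6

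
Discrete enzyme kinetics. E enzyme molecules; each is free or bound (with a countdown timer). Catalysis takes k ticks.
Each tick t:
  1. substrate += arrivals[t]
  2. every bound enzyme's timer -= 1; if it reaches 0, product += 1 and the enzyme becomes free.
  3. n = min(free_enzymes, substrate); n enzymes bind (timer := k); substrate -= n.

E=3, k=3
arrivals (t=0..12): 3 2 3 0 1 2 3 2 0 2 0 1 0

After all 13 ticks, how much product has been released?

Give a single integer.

Answer: 12

Derivation:
t=0: arr=3 -> substrate=0 bound=3 product=0
t=1: arr=2 -> substrate=2 bound=3 product=0
t=2: arr=3 -> substrate=5 bound=3 product=0
t=3: arr=0 -> substrate=2 bound=3 product=3
t=4: arr=1 -> substrate=3 bound=3 product=3
t=5: arr=2 -> substrate=5 bound=3 product=3
t=6: arr=3 -> substrate=5 bound=3 product=6
t=7: arr=2 -> substrate=7 bound=3 product=6
t=8: arr=0 -> substrate=7 bound=3 product=6
t=9: arr=2 -> substrate=6 bound=3 product=9
t=10: arr=0 -> substrate=6 bound=3 product=9
t=11: arr=1 -> substrate=7 bound=3 product=9
t=12: arr=0 -> substrate=4 bound=3 product=12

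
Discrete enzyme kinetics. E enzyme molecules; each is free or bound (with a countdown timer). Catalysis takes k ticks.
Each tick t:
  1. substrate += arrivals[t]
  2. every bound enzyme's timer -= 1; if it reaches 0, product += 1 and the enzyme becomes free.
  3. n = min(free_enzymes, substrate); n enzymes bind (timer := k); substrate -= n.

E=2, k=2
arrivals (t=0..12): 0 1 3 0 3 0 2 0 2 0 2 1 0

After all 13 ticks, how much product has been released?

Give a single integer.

Answer: 10

Derivation:
t=0: arr=0 -> substrate=0 bound=0 product=0
t=1: arr=1 -> substrate=0 bound=1 product=0
t=2: arr=3 -> substrate=2 bound=2 product=0
t=3: arr=0 -> substrate=1 bound=2 product=1
t=4: arr=3 -> substrate=3 bound=2 product=2
t=5: arr=0 -> substrate=2 bound=2 product=3
t=6: arr=2 -> substrate=3 bound=2 product=4
t=7: arr=0 -> substrate=2 bound=2 product=5
t=8: arr=2 -> substrate=3 bound=2 product=6
t=9: arr=0 -> substrate=2 bound=2 product=7
t=10: arr=2 -> substrate=3 bound=2 product=8
t=11: arr=1 -> substrate=3 bound=2 product=9
t=12: arr=0 -> substrate=2 bound=2 product=10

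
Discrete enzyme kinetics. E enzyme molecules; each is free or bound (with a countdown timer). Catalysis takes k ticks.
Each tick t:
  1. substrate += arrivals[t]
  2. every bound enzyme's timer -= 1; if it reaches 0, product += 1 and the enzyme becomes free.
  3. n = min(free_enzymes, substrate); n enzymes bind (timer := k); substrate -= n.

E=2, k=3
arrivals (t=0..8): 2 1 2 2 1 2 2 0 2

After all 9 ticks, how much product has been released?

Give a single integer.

Answer: 4

Derivation:
t=0: arr=2 -> substrate=0 bound=2 product=0
t=1: arr=1 -> substrate=1 bound=2 product=0
t=2: arr=2 -> substrate=3 bound=2 product=0
t=3: arr=2 -> substrate=3 bound=2 product=2
t=4: arr=1 -> substrate=4 bound=2 product=2
t=5: arr=2 -> substrate=6 bound=2 product=2
t=6: arr=2 -> substrate=6 bound=2 product=4
t=7: arr=0 -> substrate=6 bound=2 product=4
t=8: arr=2 -> substrate=8 bound=2 product=4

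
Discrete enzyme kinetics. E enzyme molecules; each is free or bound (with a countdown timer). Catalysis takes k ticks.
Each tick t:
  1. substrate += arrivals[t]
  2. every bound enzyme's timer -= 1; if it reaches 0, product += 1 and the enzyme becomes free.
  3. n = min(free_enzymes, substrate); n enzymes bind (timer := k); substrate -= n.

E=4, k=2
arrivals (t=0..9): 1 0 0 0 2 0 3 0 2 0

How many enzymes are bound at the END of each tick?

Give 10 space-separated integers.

t=0: arr=1 -> substrate=0 bound=1 product=0
t=1: arr=0 -> substrate=0 bound=1 product=0
t=2: arr=0 -> substrate=0 bound=0 product=1
t=3: arr=0 -> substrate=0 bound=0 product=1
t=4: arr=2 -> substrate=0 bound=2 product=1
t=5: arr=0 -> substrate=0 bound=2 product=1
t=6: arr=3 -> substrate=0 bound=3 product=3
t=7: arr=0 -> substrate=0 bound=3 product=3
t=8: arr=2 -> substrate=0 bound=2 product=6
t=9: arr=0 -> substrate=0 bound=2 product=6

Answer: 1 1 0 0 2 2 3 3 2 2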